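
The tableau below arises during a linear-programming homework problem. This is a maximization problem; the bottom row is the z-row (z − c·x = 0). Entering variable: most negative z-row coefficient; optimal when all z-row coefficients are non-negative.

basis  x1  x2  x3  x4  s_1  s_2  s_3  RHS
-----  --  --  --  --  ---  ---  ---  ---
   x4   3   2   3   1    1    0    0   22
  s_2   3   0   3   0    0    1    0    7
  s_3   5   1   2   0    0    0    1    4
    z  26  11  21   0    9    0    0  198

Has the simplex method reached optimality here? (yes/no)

Every z-row coefficient is ≥ 0, so the tableau is optimal.

yes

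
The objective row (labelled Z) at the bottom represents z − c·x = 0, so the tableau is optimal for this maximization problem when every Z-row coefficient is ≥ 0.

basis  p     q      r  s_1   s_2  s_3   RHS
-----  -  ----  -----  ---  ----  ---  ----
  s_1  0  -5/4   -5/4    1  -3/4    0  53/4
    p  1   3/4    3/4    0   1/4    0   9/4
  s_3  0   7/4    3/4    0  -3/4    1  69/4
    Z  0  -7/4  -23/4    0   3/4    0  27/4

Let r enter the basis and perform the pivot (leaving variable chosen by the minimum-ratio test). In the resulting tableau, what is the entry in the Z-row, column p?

Ratio test on column r — row 1: entry -5/4 ≤ 0; row 2: (9/4)/(3/4) = 3; row 3: (69/4)/(3/4) = 23. Minimum is 3 at row 2 (p leaves); pivot element 3/4.
Divide row 2 by 3/4; eliminate column r from the other rows.
Z-row update in column p: 0 − (-23/4)·(4/3) = 23/3.

23/3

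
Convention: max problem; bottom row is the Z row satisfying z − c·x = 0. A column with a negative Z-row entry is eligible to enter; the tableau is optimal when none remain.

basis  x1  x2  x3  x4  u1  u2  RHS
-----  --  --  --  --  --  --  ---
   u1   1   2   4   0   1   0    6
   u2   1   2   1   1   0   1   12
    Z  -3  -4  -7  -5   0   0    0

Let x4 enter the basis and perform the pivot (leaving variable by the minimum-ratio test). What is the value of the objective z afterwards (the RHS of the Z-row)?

Ratio test on column x4 — row 1: entry 0 ≤ 0; row 2: 12/1 = 12. Minimum is 12 at row 2 (u2 leaves); pivot element 1.
Pivot on row 2; the Z-row RHS becomes 0 − (-5)·12 = 60.

60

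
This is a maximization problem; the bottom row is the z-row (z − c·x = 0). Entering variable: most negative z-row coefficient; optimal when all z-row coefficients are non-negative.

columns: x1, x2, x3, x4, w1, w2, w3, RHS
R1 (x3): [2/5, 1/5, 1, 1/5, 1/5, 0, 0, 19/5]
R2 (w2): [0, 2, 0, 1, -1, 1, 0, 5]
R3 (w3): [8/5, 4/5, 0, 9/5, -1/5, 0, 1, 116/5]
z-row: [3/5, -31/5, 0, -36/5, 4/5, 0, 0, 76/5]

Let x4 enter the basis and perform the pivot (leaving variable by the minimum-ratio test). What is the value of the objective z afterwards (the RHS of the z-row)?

Ratio test on column x4 — row 1: (19/5)/(1/5) = 19; row 2: 5/1 = 5; row 3: (116/5)/(9/5) = 116/9. Minimum is 5 at row 2 (w2 leaves); pivot element 1.
Pivot on row 2; the z-row RHS becomes 76/5 − (-36/5)·5 = 256/5.

256/5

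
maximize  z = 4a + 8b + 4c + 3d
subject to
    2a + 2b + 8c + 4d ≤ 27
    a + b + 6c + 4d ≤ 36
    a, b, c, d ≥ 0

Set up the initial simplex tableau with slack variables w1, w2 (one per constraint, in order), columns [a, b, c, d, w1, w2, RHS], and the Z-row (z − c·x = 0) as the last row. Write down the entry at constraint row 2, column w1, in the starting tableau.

0

Slack w1 belongs to constraint 1; its column is the unit vector e_1, so the entry in row 2 is 0.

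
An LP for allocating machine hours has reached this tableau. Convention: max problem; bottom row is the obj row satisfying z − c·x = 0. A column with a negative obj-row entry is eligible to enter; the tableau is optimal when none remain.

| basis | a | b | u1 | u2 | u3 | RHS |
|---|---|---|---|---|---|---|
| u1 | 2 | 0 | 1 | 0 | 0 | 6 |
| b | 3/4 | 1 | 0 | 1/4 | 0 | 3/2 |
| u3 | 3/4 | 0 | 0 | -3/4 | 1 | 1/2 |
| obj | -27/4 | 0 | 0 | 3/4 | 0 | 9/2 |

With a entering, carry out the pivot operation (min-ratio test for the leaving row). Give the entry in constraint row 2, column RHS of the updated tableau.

1

Ratio test on column a — row 1: 6/2 = 3; row 2: (3/2)/(3/4) = 2; row 3: (1/2)/(3/4) = 2/3. Minimum is 2/3 at row 3 (u3 leaves); pivot element 3/4.
Divide row 3 by 3/4; eliminate column a from the other rows.
Row 2 update in column RHS: 3/2 − (3/4)·(2/3) = 1.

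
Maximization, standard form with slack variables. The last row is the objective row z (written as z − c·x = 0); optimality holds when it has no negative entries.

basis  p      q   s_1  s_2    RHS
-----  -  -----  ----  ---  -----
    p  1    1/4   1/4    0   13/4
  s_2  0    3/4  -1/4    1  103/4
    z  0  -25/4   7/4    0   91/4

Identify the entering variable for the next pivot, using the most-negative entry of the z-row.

q

Negative z-row entries: q: -25/4.
The most negative is -25/4 in column q, so q enters.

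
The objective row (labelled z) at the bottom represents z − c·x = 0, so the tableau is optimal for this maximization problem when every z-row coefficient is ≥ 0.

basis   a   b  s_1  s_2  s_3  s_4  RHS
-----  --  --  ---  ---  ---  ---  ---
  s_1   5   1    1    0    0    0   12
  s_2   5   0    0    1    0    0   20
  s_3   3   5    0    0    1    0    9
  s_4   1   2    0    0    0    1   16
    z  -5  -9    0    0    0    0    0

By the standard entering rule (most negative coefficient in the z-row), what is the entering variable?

Negative z-row entries: a: -5, b: -9.
The most negative is -9 in column b, so b enters.

b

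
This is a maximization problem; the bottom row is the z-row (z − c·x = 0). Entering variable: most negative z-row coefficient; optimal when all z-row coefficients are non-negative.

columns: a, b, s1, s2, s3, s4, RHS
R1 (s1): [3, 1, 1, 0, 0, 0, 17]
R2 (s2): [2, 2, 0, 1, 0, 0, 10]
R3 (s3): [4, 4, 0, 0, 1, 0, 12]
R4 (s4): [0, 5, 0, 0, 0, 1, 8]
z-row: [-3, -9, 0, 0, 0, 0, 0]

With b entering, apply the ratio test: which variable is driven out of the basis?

Column b entries and ratios — s1: 17/1 = 17; s2: 10/2 = 5; s3: 12/4 = 3; s4: 8/5 = 8/5.
Smallest ratio is 8/5 in the row of s4, so s4 leaves.

s4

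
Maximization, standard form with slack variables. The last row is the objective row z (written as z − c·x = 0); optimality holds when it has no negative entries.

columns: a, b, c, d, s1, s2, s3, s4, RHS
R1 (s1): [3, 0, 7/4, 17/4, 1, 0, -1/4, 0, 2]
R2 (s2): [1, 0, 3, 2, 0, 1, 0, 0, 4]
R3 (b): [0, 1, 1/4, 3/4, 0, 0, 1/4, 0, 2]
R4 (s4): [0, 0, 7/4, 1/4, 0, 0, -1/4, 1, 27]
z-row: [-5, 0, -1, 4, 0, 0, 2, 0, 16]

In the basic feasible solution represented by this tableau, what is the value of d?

0

d is not in the basis, so in the current basic feasible solution d = 0.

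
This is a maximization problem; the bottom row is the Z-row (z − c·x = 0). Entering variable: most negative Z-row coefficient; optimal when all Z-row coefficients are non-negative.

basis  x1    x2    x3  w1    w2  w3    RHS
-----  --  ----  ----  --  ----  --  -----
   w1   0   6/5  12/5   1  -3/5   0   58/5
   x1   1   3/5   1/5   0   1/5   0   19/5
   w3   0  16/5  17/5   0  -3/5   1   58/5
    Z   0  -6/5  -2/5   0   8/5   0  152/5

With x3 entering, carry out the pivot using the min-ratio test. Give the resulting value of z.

Ratio test on column x3 — row 1: (58/5)/(12/5) = 29/6; row 2: (19/5)/(1/5) = 19; row 3: (58/5)/(17/5) = 58/17. Minimum is 58/17 at row 3 (w3 leaves); pivot element 17/5.
Pivot on row 3; the Z-row RHS becomes 152/5 − (-2/5)·(58/17) = 540/17.

540/17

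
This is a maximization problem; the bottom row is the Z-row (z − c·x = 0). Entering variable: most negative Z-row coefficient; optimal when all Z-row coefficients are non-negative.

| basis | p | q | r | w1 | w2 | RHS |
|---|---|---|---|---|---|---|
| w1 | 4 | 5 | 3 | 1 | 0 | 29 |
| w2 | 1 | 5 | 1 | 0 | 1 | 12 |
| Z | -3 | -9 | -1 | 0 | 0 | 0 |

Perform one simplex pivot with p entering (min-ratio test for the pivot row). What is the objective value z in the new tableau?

Ratio test on column p — row 1: 29/4 = 29/4; row 2: 12/1 = 12. Minimum is 29/4 at row 1 (w1 leaves); pivot element 4.
Pivot on row 1; the Z-row RHS becomes 0 − (-3)·(29/4) = 87/4.

87/4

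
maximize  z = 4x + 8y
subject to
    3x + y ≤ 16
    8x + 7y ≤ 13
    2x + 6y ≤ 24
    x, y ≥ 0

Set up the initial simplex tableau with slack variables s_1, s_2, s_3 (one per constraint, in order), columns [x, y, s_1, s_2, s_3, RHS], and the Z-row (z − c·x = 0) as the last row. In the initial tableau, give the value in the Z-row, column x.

-4

The Z-row carries the negated objective coefficients: the x entry is -4.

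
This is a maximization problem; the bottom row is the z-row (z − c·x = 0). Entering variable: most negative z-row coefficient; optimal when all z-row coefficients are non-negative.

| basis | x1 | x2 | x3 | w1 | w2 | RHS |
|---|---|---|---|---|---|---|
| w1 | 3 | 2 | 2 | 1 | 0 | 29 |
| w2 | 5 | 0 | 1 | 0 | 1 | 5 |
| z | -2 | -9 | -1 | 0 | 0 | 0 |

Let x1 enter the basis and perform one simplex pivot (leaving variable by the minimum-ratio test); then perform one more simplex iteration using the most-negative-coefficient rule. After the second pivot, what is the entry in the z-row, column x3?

Ratio test on column x1 — row 1: 29/3 = 29/3; row 2: 5/5 = 1. Minimum is 1 at row 2 (w2 leaves); pivot element 5.
Divide row 2 by 5; eliminate column x1 from the other rows.
Second iteration: most negative z-row entry is -9 in column x2, so x2 enters.
Ratio test on column x2 — row 1: 26/2 = 13; row 2: entry 0 ≤ 0. Minimum is 13 at row 1 (w1 leaves); pivot element 2.
Divide row 1 by 2; eliminate column x2 from the other rows.
After both pivots, the entry at the z-row, column x3 is 57/10.

57/10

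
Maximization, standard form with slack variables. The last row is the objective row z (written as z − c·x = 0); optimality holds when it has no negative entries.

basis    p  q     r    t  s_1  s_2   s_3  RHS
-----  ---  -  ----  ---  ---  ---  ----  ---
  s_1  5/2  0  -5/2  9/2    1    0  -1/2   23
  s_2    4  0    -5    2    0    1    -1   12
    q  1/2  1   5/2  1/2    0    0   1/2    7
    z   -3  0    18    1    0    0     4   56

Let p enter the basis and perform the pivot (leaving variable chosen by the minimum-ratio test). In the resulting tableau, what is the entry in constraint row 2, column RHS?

Ratio test on column p — row 1: 23/(5/2) = 46/5; row 2: 12/4 = 3; row 3: 7/(1/2) = 14. Minimum is 3 at row 2 (s_2 leaves); pivot element 4.
Divide row 2 by 4; eliminate column p from the other rows.
In the new row 2, the RHS entry is the old entry divided by the pivot: 12/4 = 3.

3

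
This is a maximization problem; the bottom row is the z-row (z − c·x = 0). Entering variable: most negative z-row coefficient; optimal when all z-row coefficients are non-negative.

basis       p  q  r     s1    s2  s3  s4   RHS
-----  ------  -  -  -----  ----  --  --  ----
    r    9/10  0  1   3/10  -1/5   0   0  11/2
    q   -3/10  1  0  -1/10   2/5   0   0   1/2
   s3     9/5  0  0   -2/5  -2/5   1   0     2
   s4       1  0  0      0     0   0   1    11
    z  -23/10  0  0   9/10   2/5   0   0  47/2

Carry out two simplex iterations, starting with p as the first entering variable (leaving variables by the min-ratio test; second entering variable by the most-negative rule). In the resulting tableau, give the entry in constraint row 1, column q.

Ratio test on column p — row 1: (11/2)/(9/10) = 55/9; row 2: entry -3/10 ≤ 0; row 3: 2/(9/5) = 10/9; row 4: 11/1 = 11. Minimum is 10/9 at row 3 (s3 leaves); pivot element 9/5.
Divide row 3 by 9/5; eliminate column p from the other rows.
Second iteration: most negative z-row entry is -1/9 in column s2, so s2 enters.
Ratio test on column s2 — row 1: entry 0 ≤ 0; row 2: (5/6)/(1/3) = 5/2; row 3: entry -2/9 ≤ 0; row 4: (89/9)/(2/9) = 89/2. Minimum is 5/2 at row 2 (q leaves); pivot element 1/3.
Divide row 2 by 1/3; eliminate column s2 from the other rows.
After both pivots, the entry at constraint row 1, column q is 0.

0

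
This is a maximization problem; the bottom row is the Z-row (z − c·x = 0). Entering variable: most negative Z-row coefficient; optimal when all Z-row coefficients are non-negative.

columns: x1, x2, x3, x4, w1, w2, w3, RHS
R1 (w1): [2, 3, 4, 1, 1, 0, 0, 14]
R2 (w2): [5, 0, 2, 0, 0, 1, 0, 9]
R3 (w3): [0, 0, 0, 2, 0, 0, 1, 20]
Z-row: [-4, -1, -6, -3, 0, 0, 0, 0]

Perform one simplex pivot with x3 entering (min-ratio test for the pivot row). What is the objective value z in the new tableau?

Ratio test on column x3 — row 1: 14/4 = 7/2; row 2: 9/2 = 9/2; row 3: entry 0 ≤ 0. Minimum is 7/2 at row 1 (w1 leaves); pivot element 4.
Pivot on row 1; the Z-row RHS becomes 0 − (-6)·(7/2) = 21.

21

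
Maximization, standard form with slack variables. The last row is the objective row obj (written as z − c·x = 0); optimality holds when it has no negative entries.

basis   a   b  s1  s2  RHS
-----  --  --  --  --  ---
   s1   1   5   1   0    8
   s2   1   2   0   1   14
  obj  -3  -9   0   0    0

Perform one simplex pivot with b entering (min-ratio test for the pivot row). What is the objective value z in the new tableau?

72/5

Ratio test on column b — row 1: 8/5 = 8/5; row 2: 14/2 = 7. Minimum is 8/5 at row 1 (s1 leaves); pivot element 5.
Pivot on row 1; the obj-row RHS becomes 0 − (-9)·(8/5) = 72/5.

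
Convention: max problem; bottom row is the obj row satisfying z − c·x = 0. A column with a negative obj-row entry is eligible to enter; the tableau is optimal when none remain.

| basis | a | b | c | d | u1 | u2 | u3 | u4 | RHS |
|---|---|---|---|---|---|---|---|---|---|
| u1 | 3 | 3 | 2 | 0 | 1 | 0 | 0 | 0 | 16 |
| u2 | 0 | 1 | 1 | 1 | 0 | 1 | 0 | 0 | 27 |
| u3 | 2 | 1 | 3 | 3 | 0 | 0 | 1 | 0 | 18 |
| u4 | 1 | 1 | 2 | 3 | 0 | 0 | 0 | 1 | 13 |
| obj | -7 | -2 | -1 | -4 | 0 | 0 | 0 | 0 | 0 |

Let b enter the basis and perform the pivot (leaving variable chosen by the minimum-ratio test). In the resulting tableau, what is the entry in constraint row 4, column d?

Ratio test on column b — row 1: 16/3 = 16/3; row 2: 27/1 = 27; row 3: 18/1 = 18; row 4: 13/1 = 13. Minimum is 16/3 at row 1 (u1 leaves); pivot element 3.
Divide row 1 by 3; eliminate column b from the other rows.
Row 4 update in column d: 3 − 1·0 = 3.

3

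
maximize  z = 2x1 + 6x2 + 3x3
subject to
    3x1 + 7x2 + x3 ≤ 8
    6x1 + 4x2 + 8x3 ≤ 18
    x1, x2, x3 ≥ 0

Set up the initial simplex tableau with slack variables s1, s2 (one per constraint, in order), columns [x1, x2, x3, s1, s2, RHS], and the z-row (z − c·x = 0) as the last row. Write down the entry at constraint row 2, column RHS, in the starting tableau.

The RHS of constraint 2 is b_2 = 18.

18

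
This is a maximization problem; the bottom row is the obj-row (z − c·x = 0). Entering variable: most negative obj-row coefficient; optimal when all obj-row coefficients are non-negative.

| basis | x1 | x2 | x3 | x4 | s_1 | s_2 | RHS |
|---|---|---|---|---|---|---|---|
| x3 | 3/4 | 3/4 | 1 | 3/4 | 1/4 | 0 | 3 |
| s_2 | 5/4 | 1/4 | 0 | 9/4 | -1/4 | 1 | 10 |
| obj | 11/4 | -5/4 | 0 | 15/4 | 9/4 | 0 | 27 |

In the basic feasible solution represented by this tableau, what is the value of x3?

3

x3 is basic (row 1); its value is the RHS of that row, 3.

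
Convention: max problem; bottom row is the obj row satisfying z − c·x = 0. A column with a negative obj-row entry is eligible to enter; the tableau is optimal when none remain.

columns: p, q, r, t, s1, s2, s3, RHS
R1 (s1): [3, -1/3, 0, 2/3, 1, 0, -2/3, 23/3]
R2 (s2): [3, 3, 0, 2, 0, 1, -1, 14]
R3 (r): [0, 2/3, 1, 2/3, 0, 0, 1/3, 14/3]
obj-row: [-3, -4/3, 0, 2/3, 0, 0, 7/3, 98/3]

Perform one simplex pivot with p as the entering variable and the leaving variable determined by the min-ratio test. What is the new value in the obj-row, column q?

Ratio test on column p — row 1: (23/3)/3 = 23/9; row 2: 14/3 = 14/3; row 3: entry 0 ≤ 0. Minimum is 23/9 at row 1 (s1 leaves); pivot element 3.
Divide row 1 by 3; eliminate column p from the other rows.
obj-row update in column q: -4/3 − (-3)·(-1/9) = -5/3.

-5/3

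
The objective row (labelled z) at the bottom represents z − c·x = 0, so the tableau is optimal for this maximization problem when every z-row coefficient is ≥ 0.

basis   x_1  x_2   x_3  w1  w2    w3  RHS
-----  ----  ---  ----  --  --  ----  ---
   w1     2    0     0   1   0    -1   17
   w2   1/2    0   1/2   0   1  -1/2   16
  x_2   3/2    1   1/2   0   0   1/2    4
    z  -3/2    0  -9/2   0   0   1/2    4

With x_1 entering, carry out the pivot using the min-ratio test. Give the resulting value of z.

Ratio test on column x_1 — row 1: 17/2 = 17/2; row 2: 16/(1/2) = 32; row 3: 4/(3/2) = 8/3. Minimum is 8/3 at row 3 (x_2 leaves); pivot element 3/2.
Pivot on row 3; the z-row RHS becomes 4 − (-3/2)·(8/3) = 8.

8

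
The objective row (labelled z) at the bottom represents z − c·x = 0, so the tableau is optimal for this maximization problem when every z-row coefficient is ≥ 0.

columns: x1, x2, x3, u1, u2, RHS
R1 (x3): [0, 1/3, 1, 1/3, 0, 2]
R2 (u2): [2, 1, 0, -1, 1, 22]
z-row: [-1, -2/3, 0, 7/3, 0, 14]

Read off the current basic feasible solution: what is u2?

22

u2 is basic (row 2); its value is the RHS of that row, 22.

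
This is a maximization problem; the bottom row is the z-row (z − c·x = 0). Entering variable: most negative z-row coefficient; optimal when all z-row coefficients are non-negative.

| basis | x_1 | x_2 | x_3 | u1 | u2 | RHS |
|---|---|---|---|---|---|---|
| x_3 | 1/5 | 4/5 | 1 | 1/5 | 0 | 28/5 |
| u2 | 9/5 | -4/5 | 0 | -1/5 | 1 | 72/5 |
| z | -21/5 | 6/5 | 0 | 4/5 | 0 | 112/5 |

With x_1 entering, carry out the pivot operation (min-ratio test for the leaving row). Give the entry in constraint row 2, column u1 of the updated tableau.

Ratio test on column x_1 — row 1: (28/5)/(1/5) = 28; row 2: (72/5)/(9/5) = 8. Minimum is 8 at row 2 (u2 leaves); pivot element 9/5.
Divide row 2 by 9/5; eliminate column x_1 from the other rows.
In the new row 2, the u1 entry is the old entry divided by the pivot: (-1/5)/(9/5) = -1/9.

-1/9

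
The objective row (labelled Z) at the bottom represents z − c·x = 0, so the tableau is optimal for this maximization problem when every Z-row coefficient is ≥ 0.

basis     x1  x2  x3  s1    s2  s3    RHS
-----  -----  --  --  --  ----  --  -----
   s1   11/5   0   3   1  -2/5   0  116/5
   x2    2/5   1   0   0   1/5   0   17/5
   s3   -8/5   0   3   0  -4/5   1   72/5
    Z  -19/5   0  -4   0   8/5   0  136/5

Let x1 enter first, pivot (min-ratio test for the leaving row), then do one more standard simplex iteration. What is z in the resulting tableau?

Ratio test on column x1 — row 1: (116/5)/(11/5) = 116/11; row 2: (17/5)/(2/5) = 17/2; row 3: entry -8/5 ≤ 0. Minimum is 17/2 at row 2 (x2 leaves); pivot element 2/5.
Pivot on row 2; the Z-row RHS becomes 136/5 − (-19/5)·(17/2) = 119/2.
Next entering variable (most negative Z-row entry -4): x3.
Ratio test on column x3 — row 1: (9/2)/3 = 3/2; row 2: entry 0 ≤ 0; row 3: 28/3 = 28/3. Minimum is 3/2 at row 1 (s1 leaves); pivot element 3.
After the second pivot the Z-row RHS is 119/2 − (-4)·(3/2) = 131/2.

131/2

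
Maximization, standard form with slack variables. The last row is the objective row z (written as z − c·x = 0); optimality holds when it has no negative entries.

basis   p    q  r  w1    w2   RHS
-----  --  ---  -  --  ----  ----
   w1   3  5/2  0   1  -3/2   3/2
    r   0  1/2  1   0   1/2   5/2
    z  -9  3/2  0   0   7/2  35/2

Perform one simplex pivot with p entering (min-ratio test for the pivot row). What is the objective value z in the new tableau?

22

Ratio test on column p — row 1: (3/2)/3 = 1/2; row 2: entry 0 ≤ 0. Minimum is 1/2 at row 1 (w1 leaves); pivot element 3.
Pivot on row 1; the z-row RHS becomes 35/2 − (-9)·(1/2) = 22.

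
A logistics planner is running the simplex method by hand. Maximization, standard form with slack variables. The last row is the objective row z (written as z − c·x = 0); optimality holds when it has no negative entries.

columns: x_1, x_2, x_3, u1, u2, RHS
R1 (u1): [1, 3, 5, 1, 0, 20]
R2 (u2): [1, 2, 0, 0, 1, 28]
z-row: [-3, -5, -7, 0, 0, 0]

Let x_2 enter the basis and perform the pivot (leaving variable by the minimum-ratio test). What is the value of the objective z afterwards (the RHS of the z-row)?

100/3

Ratio test on column x_2 — row 1: 20/3 = 20/3; row 2: 28/2 = 14. Minimum is 20/3 at row 1 (u1 leaves); pivot element 3.
Pivot on row 1; the z-row RHS becomes 0 − (-5)·(20/3) = 100/3.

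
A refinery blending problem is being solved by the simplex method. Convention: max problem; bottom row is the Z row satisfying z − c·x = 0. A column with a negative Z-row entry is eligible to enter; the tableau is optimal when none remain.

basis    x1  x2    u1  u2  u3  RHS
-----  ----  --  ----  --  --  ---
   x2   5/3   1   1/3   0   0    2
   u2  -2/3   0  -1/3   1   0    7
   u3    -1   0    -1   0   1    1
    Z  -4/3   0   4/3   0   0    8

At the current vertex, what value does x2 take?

x2 is basic (row 1); its value is the RHS of that row, 2.

2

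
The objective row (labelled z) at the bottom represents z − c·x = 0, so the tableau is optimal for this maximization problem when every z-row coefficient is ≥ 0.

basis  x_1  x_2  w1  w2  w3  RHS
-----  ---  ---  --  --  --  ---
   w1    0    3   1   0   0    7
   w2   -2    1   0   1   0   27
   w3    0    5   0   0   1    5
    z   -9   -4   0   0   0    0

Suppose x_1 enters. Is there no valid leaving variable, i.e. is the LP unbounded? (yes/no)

Every constraint-row entry in column x_1 is ≤ 0, so increasing x_1 is unbounded.

yes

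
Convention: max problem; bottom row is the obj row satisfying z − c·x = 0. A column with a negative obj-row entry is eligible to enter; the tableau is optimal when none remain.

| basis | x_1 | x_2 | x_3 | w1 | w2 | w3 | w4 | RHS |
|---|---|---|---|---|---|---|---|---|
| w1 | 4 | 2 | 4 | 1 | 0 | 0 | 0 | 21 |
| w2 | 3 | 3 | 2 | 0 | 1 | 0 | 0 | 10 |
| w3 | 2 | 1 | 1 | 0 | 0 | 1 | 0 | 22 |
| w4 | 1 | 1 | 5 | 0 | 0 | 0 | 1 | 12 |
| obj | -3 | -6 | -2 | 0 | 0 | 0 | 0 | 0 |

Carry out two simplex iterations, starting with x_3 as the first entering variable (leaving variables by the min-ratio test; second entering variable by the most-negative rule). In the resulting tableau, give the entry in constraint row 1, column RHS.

9

Ratio test on column x_3 — row 1: 21/4 = 21/4; row 2: 10/2 = 5; row 3: 22/1 = 22; row 4: 12/5 = 12/5. Minimum is 12/5 at row 4 (w4 leaves); pivot element 5.
Divide row 4 by 5; eliminate column x_3 from the other rows.
Second iteration: most negative obj-row entry is -28/5 in column x_2, so x_2 enters.
Ratio test on column x_2 — row 1: (57/5)/(6/5) = 19/2; row 2: (26/5)/(13/5) = 2; row 3: (98/5)/(4/5) = 49/2; row 4: (12/5)/(1/5) = 12. Minimum is 2 at row 2 (w2 leaves); pivot element 13/5.
Divide row 2 by 13/5; eliminate column x_2 from the other rows.
After both pivots, the entry at constraint row 1, column RHS is 9.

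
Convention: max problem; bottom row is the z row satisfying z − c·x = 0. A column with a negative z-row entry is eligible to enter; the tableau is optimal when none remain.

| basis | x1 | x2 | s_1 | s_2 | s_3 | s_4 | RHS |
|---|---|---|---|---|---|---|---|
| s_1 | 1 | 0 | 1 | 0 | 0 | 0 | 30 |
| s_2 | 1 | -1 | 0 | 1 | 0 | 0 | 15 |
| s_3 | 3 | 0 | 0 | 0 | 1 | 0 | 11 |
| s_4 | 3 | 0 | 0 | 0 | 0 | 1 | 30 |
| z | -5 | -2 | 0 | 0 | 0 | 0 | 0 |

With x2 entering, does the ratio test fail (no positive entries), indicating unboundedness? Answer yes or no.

Every constraint-row entry in column x2 is ≤ 0, so increasing x2 is unbounded.

yes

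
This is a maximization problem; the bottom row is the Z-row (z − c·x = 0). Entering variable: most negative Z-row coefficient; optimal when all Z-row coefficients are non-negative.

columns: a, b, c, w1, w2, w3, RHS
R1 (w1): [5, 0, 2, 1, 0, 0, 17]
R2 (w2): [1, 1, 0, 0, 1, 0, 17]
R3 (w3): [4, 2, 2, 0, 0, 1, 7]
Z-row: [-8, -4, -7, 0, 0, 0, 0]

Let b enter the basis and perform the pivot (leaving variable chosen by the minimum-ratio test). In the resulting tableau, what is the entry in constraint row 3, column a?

Ratio test on column b — row 1: entry 0 ≤ 0; row 2: 17/1 = 17; row 3: 7/2 = 7/2. Minimum is 7/2 at row 3 (w3 leaves); pivot element 2.
Divide row 3 by 2; eliminate column b from the other rows.
In the new row 3, the a entry is the old entry divided by the pivot: 4/2 = 2.

2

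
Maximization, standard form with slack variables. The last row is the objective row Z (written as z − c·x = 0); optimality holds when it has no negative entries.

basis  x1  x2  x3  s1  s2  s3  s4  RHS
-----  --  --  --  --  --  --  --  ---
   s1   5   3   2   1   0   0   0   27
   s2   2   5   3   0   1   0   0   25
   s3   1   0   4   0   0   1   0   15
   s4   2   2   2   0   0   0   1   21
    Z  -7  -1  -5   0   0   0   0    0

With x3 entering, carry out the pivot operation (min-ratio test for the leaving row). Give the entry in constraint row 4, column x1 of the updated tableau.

3/2

Ratio test on column x3 — row 1: 27/2 = 27/2; row 2: 25/3 = 25/3; row 3: 15/4 = 15/4; row 4: 21/2 = 21/2. Minimum is 15/4 at row 3 (s3 leaves); pivot element 4.
Divide row 3 by 4; eliminate column x3 from the other rows.
Row 4 update in column x1: 2 − 2·(1/4) = 3/2.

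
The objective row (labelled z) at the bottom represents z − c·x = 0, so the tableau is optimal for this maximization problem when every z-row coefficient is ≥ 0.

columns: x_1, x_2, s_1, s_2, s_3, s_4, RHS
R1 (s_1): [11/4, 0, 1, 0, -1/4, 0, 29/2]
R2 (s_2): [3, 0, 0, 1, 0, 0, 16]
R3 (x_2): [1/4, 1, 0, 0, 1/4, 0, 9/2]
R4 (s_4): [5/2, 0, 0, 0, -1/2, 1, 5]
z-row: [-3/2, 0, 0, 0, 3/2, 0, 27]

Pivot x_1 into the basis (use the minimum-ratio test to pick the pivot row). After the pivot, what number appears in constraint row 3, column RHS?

4

Ratio test on column x_1 — row 1: (29/2)/(11/4) = 58/11; row 2: 16/3 = 16/3; row 3: (9/2)/(1/4) = 18; row 4: 5/(5/2) = 2. Minimum is 2 at row 4 (s_4 leaves); pivot element 5/2.
Divide row 4 by 5/2; eliminate column x_1 from the other rows.
Row 3 update in column RHS: 9/2 − (1/4)·2 = 4.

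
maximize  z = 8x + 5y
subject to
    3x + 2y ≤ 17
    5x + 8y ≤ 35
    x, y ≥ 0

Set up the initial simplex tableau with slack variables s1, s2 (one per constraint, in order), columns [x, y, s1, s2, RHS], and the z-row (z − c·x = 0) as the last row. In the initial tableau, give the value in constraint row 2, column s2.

Slack s2 belongs to constraint 2; its column is the unit vector e_2, so the entry in row 2 is 1.

1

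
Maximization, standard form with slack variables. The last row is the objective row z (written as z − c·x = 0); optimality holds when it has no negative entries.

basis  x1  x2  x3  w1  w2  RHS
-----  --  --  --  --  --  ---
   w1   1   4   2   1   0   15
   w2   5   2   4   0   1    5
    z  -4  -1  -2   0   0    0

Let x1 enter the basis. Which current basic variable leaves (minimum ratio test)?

Column x1 entries and ratios — w1: 15/1 = 15; w2: 5/5 = 1.
Smallest ratio is 1 in the row of w2, so w2 leaves.

w2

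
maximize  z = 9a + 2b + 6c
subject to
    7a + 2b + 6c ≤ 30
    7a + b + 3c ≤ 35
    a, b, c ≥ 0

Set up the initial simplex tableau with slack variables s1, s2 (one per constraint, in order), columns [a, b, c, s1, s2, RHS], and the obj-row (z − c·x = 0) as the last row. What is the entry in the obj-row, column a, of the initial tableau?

The obj-row carries the negated objective coefficients: the a entry is -9.

-9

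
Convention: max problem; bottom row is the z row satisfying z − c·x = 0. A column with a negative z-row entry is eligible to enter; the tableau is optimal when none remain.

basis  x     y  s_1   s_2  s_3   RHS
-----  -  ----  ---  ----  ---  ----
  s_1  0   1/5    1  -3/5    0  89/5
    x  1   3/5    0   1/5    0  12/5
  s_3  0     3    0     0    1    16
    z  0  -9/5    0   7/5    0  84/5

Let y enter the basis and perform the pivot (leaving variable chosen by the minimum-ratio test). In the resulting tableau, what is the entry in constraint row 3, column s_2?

Ratio test on column y — row 1: (89/5)/(1/5) = 89; row 2: (12/5)/(3/5) = 4; row 3: 16/3 = 16/3. Minimum is 4 at row 2 (x leaves); pivot element 3/5.
Divide row 2 by 3/5; eliminate column y from the other rows.
Row 3 update in column s_2: 0 − 3·(1/3) = -1.

-1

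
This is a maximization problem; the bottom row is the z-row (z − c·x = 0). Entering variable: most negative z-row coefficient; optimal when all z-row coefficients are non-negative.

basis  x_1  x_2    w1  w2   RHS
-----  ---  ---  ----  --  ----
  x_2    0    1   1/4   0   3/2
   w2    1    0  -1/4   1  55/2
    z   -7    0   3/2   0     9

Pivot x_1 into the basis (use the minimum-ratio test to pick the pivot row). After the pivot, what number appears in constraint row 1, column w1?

Ratio test on column x_1 — row 1: entry 0 ≤ 0; row 2: (55/2)/1 = 55/2. Minimum is 55/2 at row 2 (w2 leaves); pivot element 1.
Divide row 2 by 1; eliminate column x_1 from the other rows.
Row 1 update in column w1: 1/4 − 0·(-1/4) = 1/4.

1/4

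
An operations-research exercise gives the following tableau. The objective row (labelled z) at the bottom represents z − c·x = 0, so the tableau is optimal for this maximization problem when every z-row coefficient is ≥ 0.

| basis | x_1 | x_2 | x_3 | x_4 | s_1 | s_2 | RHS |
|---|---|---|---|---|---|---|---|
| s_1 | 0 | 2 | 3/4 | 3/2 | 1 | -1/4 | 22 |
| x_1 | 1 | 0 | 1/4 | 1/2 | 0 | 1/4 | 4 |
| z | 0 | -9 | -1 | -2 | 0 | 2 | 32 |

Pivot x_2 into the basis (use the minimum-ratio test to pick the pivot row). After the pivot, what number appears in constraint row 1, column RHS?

11

Ratio test on column x_2 — row 1: 22/2 = 11; row 2: entry 0 ≤ 0. Minimum is 11 at row 1 (s_1 leaves); pivot element 2.
Divide row 1 by 2; eliminate column x_2 from the other rows.
In the new row 1, the RHS entry is the old entry divided by the pivot: 22/2 = 11.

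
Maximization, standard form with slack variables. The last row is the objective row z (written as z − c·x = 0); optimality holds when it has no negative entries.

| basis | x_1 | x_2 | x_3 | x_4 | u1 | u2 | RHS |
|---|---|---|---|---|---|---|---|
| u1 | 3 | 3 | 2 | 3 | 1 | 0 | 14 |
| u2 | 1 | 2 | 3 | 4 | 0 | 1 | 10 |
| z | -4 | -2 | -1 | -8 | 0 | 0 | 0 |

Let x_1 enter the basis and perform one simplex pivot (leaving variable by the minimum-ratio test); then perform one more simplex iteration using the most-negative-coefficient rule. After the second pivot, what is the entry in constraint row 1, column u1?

Ratio test on column x_1 — row 1: 14/3 = 14/3; row 2: 10/1 = 10. Minimum is 14/3 at row 1 (u1 leaves); pivot element 3.
Divide row 1 by 3; eliminate column x_1 from the other rows.
Second iteration: most negative z-row entry is -4 in column x_4, so x_4 enters.
Ratio test on column x_4 — row 1: (14/3)/1 = 14/3; row 2: (16/3)/3 = 16/9. Minimum is 16/9 at row 2 (u2 leaves); pivot element 3.
Divide row 2 by 3; eliminate column x_4 from the other rows.
After both pivots, the entry at constraint row 1, column u1 is 4/9.

4/9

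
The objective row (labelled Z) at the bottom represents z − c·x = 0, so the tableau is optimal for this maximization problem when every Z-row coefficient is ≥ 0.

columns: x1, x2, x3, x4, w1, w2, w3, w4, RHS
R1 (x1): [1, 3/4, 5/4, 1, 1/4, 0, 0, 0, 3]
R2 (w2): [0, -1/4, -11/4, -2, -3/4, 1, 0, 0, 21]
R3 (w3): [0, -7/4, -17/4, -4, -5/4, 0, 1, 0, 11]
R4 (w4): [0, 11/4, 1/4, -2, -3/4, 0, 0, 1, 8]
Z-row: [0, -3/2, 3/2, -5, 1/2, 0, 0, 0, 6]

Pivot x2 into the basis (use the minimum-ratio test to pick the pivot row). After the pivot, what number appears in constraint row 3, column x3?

-45/11

Ratio test on column x2 — row 1: 3/(3/4) = 4; row 2: entry -1/4 ≤ 0; row 3: entry -7/4 ≤ 0; row 4: 8/(11/4) = 32/11. Minimum is 32/11 at row 4 (w4 leaves); pivot element 11/4.
Divide row 4 by 11/4; eliminate column x2 from the other rows.
Row 3 update in column x3: -17/4 − (-7/4)·(1/11) = -45/11.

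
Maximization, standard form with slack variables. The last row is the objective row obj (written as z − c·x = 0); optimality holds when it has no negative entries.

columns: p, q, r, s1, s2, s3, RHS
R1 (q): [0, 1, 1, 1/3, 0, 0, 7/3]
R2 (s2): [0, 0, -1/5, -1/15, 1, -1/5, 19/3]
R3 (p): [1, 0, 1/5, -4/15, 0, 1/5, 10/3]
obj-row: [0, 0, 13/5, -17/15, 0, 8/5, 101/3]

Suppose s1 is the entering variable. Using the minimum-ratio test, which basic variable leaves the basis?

Column s1 entries and ratios — q: (7/3)/(1/3) = 7; s2: -1/15 ≤ 0, skip; p: -4/15 ≤ 0, skip.
Smallest ratio is 7 in the row of q, so q leaves.

q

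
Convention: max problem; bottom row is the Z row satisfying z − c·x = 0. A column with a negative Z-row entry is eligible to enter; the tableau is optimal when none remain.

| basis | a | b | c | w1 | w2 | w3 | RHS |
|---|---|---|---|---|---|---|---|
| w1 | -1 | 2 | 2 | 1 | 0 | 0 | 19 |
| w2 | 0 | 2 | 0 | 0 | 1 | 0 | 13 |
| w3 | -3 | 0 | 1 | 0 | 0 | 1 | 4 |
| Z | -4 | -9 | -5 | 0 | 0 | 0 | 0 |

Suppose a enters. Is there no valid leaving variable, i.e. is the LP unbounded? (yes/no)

yes

Every constraint-row entry in column a is ≤ 0, so increasing a is unbounded.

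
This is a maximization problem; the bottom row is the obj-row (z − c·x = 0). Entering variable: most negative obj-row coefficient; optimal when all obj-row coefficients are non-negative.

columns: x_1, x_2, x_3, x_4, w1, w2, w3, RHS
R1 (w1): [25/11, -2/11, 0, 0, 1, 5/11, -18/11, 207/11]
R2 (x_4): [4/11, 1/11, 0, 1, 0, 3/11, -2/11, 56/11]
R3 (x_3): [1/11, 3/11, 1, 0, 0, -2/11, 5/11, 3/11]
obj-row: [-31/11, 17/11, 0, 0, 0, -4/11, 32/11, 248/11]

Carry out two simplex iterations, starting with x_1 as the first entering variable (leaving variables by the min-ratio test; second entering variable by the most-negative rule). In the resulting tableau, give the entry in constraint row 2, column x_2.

Ratio test on column x_1 — row 1: (207/11)/(25/11) = 207/25; row 2: (56/11)/(4/11) = 14; row 3: (3/11)/(1/11) = 3. Minimum is 3 at row 3 (x_3 leaves); pivot element 1/11.
Divide row 3 by 1/11; eliminate column x_1 from the other rows.
Second iteration: most negative obj-row entry is -6 in column w2, so w2 enters.
Ratio test on column w2 — row 1: 12/5 = 12/5; row 2: 4/1 = 4; row 3: entry -2 ≤ 0. Minimum is 12/5 at row 1 (w1 leaves); pivot element 5.
Divide row 1 by 5; eliminate column w2 from the other rows.
After both pivots, the entry at constraint row 2, column x_2 is 2/5.

2/5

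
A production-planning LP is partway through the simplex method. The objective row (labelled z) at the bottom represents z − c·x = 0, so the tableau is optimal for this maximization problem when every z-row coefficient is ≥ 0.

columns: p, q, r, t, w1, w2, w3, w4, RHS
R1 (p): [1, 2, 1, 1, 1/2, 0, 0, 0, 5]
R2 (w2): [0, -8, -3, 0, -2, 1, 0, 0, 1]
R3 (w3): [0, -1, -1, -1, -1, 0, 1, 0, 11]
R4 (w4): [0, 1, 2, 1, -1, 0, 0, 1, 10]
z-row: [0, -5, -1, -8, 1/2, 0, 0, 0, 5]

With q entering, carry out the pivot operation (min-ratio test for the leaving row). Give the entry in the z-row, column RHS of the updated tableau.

35/2

Ratio test on column q — row 1: 5/2 = 5/2; row 2: entry -8 ≤ 0; row 3: entry -1 ≤ 0; row 4: 10/1 = 10. Minimum is 5/2 at row 1 (p leaves); pivot element 2.
Divide row 1 by 2; eliminate column q from the other rows.
z-row update in column RHS: 5 − (-5)·(5/2) = 35/2.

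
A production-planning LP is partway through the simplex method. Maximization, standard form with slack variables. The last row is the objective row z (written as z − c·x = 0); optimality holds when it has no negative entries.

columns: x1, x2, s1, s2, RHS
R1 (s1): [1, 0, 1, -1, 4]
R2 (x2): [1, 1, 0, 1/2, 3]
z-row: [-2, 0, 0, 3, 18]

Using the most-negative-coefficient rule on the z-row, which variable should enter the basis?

Negative z-row entries: x1: -2.
The most negative is -2 in column x1, so x1 enters.

x1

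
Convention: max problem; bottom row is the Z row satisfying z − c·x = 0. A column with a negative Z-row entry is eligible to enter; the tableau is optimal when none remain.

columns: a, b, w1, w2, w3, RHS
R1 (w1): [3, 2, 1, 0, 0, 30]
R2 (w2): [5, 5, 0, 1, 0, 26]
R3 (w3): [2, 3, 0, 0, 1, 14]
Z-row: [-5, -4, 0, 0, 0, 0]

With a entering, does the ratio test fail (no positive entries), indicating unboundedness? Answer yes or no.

no

Column a has positive entries in row(s) 1, 2, 3, so the ratio test bounds it — not unbounded.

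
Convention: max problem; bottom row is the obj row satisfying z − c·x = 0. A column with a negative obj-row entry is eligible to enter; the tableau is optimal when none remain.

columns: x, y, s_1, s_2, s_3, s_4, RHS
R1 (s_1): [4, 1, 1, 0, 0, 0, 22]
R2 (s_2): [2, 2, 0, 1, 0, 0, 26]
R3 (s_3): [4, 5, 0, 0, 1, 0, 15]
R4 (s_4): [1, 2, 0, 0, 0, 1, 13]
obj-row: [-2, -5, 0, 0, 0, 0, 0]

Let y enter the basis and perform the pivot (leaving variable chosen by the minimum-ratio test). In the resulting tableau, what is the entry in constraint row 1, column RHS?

19

Ratio test on column y — row 1: 22/1 = 22; row 2: 26/2 = 13; row 3: 15/5 = 3; row 4: 13/2 = 13/2. Minimum is 3 at row 3 (s_3 leaves); pivot element 5.
Divide row 3 by 5; eliminate column y from the other rows.
Row 1 update in column RHS: 22 − 1·3 = 19.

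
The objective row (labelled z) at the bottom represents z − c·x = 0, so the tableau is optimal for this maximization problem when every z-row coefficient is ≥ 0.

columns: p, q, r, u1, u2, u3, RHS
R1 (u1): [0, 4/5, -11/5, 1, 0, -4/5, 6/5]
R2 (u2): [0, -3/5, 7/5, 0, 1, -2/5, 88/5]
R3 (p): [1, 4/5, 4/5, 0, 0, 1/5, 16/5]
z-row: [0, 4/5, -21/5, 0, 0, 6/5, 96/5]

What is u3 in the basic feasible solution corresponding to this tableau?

u3 is not in the basis, so in the current basic feasible solution u3 = 0.

0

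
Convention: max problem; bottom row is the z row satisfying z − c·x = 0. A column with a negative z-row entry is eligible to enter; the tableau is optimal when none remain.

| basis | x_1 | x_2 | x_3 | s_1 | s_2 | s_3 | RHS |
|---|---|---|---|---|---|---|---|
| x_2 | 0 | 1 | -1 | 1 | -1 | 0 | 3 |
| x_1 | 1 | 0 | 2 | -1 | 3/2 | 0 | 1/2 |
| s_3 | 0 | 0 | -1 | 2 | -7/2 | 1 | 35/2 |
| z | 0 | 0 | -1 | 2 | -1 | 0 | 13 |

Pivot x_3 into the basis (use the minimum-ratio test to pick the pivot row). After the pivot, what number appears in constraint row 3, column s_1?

3/2

Ratio test on column x_3 — row 1: entry -1 ≤ 0; row 2: (1/2)/2 = 1/4; row 3: entry -1 ≤ 0. Minimum is 1/4 at row 2 (x_1 leaves); pivot element 2.
Divide row 2 by 2; eliminate column x_3 from the other rows.
Row 3 update in column s_1: 2 − (-1)·(-1/2) = 3/2.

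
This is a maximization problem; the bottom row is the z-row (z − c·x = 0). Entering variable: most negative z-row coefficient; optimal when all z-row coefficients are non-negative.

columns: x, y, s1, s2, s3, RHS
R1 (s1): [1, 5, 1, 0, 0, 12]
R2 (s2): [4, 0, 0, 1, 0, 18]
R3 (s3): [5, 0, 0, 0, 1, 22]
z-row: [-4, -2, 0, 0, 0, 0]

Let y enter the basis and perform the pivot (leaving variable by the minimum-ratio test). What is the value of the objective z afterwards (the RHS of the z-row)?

24/5

Ratio test on column y — row 1: 12/5 = 12/5; row 2: entry 0 ≤ 0; row 3: entry 0 ≤ 0. Minimum is 12/5 at row 1 (s1 leaves); pivot element 5.
Pivot on row 1; the z-row RHS becomes 0 − (-2)·(12/5) = 24/5.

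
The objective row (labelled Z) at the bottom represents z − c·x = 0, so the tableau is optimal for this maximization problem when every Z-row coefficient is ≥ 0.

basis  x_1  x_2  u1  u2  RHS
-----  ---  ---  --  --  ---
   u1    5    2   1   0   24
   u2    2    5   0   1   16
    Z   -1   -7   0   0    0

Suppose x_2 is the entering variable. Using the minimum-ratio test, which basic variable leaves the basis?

Column x_2 entries and ratios — u1: 24/2 = 12; u2: 16/5 = 16/5.
Smallest ratio is 16/5 in the row of u2, so u2 leaves.

u2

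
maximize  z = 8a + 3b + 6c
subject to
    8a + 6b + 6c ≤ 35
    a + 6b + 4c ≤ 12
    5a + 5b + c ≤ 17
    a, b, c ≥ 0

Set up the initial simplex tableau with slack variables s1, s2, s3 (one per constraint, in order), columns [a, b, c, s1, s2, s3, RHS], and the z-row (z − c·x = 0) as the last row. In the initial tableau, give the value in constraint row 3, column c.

Constraint 3 has coefficient 1 on c.

1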